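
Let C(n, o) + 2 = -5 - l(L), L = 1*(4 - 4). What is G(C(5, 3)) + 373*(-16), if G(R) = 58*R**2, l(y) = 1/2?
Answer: -5411/2 ≈ -2705.5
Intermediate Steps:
L = 0 (L = 1*0 = 0)
l(y) = 1/2
C(n, o) = -15/2 (C(n, o) = -2 + (-5 - 1*1/2) = -2 + (-5 - 1/2) = -2 - 11/2 = -15/2)
G(C(5, 3)) + 373*(-16) = 58*(-15/2)**2 + 373*(-16) = 58*(225/4) - 5968 = 6525/2 - 5968 = -5411/2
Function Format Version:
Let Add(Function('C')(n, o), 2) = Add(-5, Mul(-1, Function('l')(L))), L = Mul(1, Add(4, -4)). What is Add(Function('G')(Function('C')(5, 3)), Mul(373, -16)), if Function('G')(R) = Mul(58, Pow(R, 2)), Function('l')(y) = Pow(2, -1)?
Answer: Rational(-5411, 2) ≈ -2705.5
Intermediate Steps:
L = 0 (L = Mul(1, 0) = 0)
Function('l')(y) = Rational(1, 2)
Function('C')(n, o) = Rational(-15, 2) (Function('C')(n, o) = Add(-2, Add(-5, Mul(-1, Rational(1, 2)))) = Add(-2, Add(-5, Rational(-1, 2))) = Add(-2, Rational(-11, 2)) = Rational(-15, 2))
Add(Function('G')(Function('C')(5, 3)), Mul(373, -16)) = Add(Mul(58, Pow(Rational(-15, 2), 2)), Mul(373, -16)) = Add(Mul(58, Rational(225, 4)), -5968) = Add(Rational(6525, 2), -5968) = Rational(-5411, 2)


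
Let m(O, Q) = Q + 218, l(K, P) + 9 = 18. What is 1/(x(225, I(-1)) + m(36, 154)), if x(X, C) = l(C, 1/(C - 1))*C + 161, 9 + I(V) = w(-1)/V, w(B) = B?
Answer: 1/461 ≈ 0.0021692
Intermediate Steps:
l(K, P) = 9 (l(K, P) = -9 + 18 = 9)
I(V) = -9 - 1/V
m(O, Q) = 218 + Q
x(X, C) = 161 + 9*C (x(X, C) = 9*C + 161 = 161 + 9*C)
1/(x(225, I(-1)) + m(36, 154)) = 1/((161 + 9*(-9 - 1/(-1))) + (218 + 154)) = 1/((161 + 9*(-9 - 1*(-1))) + 372) = 1/((161 + 9*(-9 + 1)) + 372) = 1/((161 + 9*(-8)) + 372) = 1/((161 - 72) + 372) = 1/(89 + 372) = 1/461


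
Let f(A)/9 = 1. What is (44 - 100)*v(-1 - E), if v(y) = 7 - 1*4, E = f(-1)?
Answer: -168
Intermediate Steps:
f(A) = 9 (f(A) = 9*1 = 9)
E = 9
v(y) = 3 (v(y) = 7 - 4 = 3)
(44 - 100)*v(-1 - E) = (44 - 100)*3 = -56*3 = -168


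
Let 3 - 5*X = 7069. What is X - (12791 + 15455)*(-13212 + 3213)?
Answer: 1412151704/5 ≈ 2.8243e+8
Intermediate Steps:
X = -7066/5 (X = 3/5 - 1/5*7069 = 3/5 - 7069/5 = -7066/5 ≈ -1413.2)
X - (12791 + 15455)*(-13212 + 3213) = -7066/5 - (12791 + 15455)*(-13212 + 3213) = -7066/5 - 28246*(-9999) = -7066/5 - 1*(-282431754) = -7066/5 + 282431754 = 1412151704/5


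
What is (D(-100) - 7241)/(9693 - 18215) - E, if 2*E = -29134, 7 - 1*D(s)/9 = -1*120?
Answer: 62073036/4261 ≈ 14568.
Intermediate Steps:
D(s) = 1143 (D(s) = 63 - (-9)*120 = 63 - 9*(-120) = 63 + 1080 = 1143)
E = -14567 (E = (1/2)*(-29134) = -14567)
(D(-100) - 7241)/(9693 - 18215) - E = (1143 - 7241)/(9693 - 18215) - 1*(-14567) = -6098/(-8522) + 14567 = -6098*(-1/8522) + 14567 = 3049/4261 + 14567 = 62073036/4261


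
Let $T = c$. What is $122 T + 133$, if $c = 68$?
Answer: $8429$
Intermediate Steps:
$T = 68$
$122 T + 133 = 122 \cdot 68 + 133 = 8296 + 133 = 8429$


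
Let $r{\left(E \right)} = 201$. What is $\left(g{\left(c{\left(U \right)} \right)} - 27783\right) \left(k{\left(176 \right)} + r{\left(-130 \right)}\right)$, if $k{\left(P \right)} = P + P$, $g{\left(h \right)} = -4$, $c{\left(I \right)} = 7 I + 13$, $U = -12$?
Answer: $-15366211$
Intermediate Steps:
$c{\left(I \right)} = 13 + 7 I$
$k{\left(P \right)} = 2 P$
$\left(g{\left(c{\left(U \right)} \right)} - 27783\right) \left(k{\left(176 \right)} + r{\left(-130 \right)}\right) = \left(-4 - 27783\right) \left(2 \cdot 176 + 201\right) = - 27787 \left(352 + 201\right) = \left(-27787\right) 553 = -15366211$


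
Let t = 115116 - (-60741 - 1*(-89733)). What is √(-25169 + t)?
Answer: √60955 ≈ 246.89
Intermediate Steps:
t = 86124 (t = 115116 - (-60741 + 89733) = 115116 - 1*28992 = 115116 - 28992 = 86124)
√(-25169 + t) = √(-25169 + 86124) = √60955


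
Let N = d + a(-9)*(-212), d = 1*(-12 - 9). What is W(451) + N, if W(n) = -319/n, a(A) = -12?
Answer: 103414/41 ≈ 2522.3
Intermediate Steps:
d = -21 (d = 1*(-21) = -21)
N = 2523 (N = -21 - 12*(-212) = -21 + 2544 = 2523)
W(451) + N = -319/451 + 2523 = -319*1/451 + 2523 = -29/41 + 2523 = 103414/41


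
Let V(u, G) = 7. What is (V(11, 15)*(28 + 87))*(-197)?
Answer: -158585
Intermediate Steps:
(V(11, 15)*(28 + 87))*(-197) = (7*(28 + 87))*(-197) = (7*115)*(-197) = 805*(-197) = -158585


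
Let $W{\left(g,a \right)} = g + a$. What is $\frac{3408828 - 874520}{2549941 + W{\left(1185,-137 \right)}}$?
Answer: $\frac{362044}{364427} \approx 0.99346$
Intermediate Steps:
$W{\left(g,a \right)} = a + g$
$\frac{3408828 - 874520}{2549941 + W{\left(1185,-137 \right)}} = \frac{3408828 - 874520}{2549941 + \left(-137 + 1185\right)} = \frac{2534308}{2549941 + 1048} = \frac{2534308}{2550989} = 2534308 \cdot \frac{1}{2550989} = \frac{362044}{364427}$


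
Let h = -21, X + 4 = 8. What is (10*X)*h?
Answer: -840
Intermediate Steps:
X = 4 (X = -4 + 8 = 4)
(10*X)*h = (10*4)*(-21) = 40*(-21) = -840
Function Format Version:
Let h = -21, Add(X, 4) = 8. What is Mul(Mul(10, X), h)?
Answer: -840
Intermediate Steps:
X = 4 (X = Add(-4, 8) = 4)
Mul(Mul(10, X), h) = Mul(Mul(10, 4), -21) = Mul(40, -21) = -840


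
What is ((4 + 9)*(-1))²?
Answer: 169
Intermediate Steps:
((4 + 9)*(-1))² = (13*(-1))² = (-13)² = 169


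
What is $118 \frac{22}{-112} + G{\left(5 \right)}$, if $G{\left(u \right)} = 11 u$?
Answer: $\frac{891}{28} \approx 31.821$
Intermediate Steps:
$118 \frac{22}{-112} + G{\left(5 \right)} = 118 \frac{22}{-112} + 11 \cdot 5 = 118 \cdot 22 \left(- \frac{1}{112}\right) + 55 = 118 \left(- \frac{11}{56}\right) + 55 = - \frac{649}{28} + 55 = \frac{891}{28}$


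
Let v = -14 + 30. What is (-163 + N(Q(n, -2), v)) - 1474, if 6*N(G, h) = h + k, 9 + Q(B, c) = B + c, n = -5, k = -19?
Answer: -3275/2 ≈ -1637.5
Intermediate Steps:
v = 16
Q(B, c) = -9 + B + c (Q(B, c) = -9 + (B + c) = -9 + B + c)
N(G, h) = -19/6 + h/6 (N(G, h) = (h - 19)/6 = (-19 + h)/6 = -19/6 + h/6)
(-163 + N(Q(n, -2), v)) - 1474 = (-163 + (-19/6 + (1/6)*16)) - 1474 = (-163 + (-19/6 + 8/3)) - 1474 = (-163 - 1/2) - 1474 = -327/2 - 1474 = -3275/2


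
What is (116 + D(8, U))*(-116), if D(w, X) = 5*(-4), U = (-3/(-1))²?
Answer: -11136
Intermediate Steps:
U = 9 (U = (-3*(-1))² = 3² = 9)
D(w, X) = -20
(116 + D(8, U))*(-116) = (116 - 20)*(-116) = 96*(-116) = -11136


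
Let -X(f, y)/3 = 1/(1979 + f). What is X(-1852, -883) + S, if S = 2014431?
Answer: 255832734/127 ≈ 2.0144e+6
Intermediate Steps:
X(f, y) = -3/(1979 + f)
X(-1852, -883) + S = -3/(1979 - 1852) + 2014431 = -3/127 + 2014431 = 255832734/127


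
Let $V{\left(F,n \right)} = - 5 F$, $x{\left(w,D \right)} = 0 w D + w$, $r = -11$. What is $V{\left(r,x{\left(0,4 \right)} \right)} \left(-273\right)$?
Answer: $-15015$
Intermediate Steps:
$x{\left(w,D \right)} = w$ ($x{\left(w,D \right)} = 0 D + w = 0 + w = w$)
$V{\left(r,x{\left(0,4 \right)} \right)} \left(-273\right) = \left(-5\right) \left(-11\right) \left(-273\right) = 55 \left(-273\right) = -15015$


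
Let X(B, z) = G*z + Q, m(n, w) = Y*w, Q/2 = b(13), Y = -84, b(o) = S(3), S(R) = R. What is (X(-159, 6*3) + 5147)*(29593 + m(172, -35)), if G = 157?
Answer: 259580807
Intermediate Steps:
b(o) = 3
Q = 6 (Q = 2*3 = 6)
m(n, w) = -84*w
X(B, z) = 6 + 157*z (X(B, z) = 157*z + 6 = 6 + 157*z)
(X(-159, 6*3) + 5147)*(29593 + m(172, -35)) = ((6 + 157*(6*3)) + 5147)*(29593 - 84*(-35)) = ((6 + 157*18) + 5147)*(29593 + 2940) = ((6 + 2826) + 5147)*32533 = (2832 + 5147)*32533 = 7979*32533 = 259580807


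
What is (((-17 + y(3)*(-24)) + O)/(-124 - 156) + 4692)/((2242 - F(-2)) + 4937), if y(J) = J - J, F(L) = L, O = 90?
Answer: 1313687/2010680 ≈ 0.65335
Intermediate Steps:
y(J) = 0
(((-17 + y(3)*(-24)) + O)/(-124 - 156) + 4692)/((2242 - F(-2)) + 4937) = (((-17 + 0*(-24)) + 90)/(-124 - 156) + 4692)/((2242 - 1*(-2)) + 4937) = (((-17 + 0) + 90)/(-280) + 4692)/((2242 + 2) + 4937) = ((-17 + 90)*(-1/280) + 4692)/(2244 + 4937) = (73*(-1/280) + 4692)/7181 = (-73/280 + 4692)*(1/7181) = (1313687/280)*(1/7181) = 1313687/2010680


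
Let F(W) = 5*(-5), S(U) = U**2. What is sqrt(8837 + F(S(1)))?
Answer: 2*sqrt(2203) ≈ 93.872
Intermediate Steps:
F(W) = -25
sqrt(8837 + F(S(1))) = sqrt(8837 - 25) = sqrt(8812) = 2*sqrt(2203)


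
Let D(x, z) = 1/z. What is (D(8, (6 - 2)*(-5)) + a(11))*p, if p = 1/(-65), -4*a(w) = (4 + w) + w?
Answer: 131/1300 ≈ 0.10077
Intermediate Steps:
a(w) = -1 - w/2 (a(w) = -((4 + w) + w)/4 = -(4 + 2*w)/4 = -1 - w/2)
p = -1/65 ≈ -0.015385
(D(8, (6 - 2)*(-5)) + a(11))*p = (1/((6 - 2)*(-5)) + (-1 - ½*11))*(-1/65) = (1/(4*(-5)) + (-1 - 11/2))*(-1/65) = (1/(-20) - 13/2)*(-1/65) = (-1/20 - 13/2)*(-1/65) = -131/20*(-1/65) = 131/1300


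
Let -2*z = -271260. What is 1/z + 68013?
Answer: 9224603191/135630 ≈ 68013.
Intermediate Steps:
z = 135630 (z = -½*(-271260) = 135630)
1/z + 68013 = 1/135630 + 68013 = 9224603191/135630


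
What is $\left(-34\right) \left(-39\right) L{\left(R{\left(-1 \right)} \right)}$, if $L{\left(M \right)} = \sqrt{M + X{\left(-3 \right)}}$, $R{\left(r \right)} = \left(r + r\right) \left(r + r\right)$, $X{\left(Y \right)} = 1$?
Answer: $1326 \sqrt{5} \approx 2965.0$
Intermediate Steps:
$R{\left(r \right)} = 4 r^{2}$ ($R{\left(r \right)} = 2 r 2 r = 4 r^{2}$)
$L{\left(M \right)} = \sqrt{1 + M}$ ($L{\left(M \right)} = \sqrt{M + 1} = \sqrt{1 + M}$)
$\left(-34\right) \left(-39\right) L{\left(R{\left(-1 \right)} \right)} = \left(-34\right) \left(-39\right) \sqrt{1 + 4 \left(-1\right)^{2}} = 1326 \sqrt{1 + 4 \cdot 1} = 1326 \sqrt{1 + 4} = 1326 \sqrt{5}$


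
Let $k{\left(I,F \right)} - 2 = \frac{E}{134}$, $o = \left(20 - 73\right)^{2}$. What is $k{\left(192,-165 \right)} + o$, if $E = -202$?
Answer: $\frac{188236}{67} \approx 2809.5$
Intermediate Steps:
$o = 2809$ ($o = \left(-53\right)^{2} = 2809$)
$k{\left(I,F \right)} = \frac{33}{67}$ ($k{\left(I,F \right)} = 2 - \frac{202}{134} = 2 - \frac{101}{67} = \frac{33}{67}$)
$k{\left(192,-165 \right)} + o = \frac{33}{67} + 2809 = \frac{188236}{67}$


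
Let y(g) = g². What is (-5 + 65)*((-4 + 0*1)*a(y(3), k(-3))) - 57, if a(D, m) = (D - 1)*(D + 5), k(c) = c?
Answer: -26937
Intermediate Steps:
a(D, m) = (-1 + D)*(5 + D)
(-5 + 65)*((-4 + 0*1)*a(y(3), k(-3))) - 57 = (-5 + 65)*((-4 + 0*1)*(-5 + (3²)² + 4*3²)) - 57 = 60*((-4 + 0)*(-5 + 9² + 4*9)) - 57 = 60*(-4*(-5 + 81 + 36)) - 57 = 60*(-4*112) - 57 = 60*(-448) - 57 = -26880 - 57 = -26937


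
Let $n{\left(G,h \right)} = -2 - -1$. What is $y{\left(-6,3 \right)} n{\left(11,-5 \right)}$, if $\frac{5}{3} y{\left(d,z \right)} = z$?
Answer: $- \frac{9}{5} \approx -1.8$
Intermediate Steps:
$y{\left(d,z \right)} = \frac{3 z}{5}$
$n{\left(G,h \right)} = -1$ ($n{\left(G,h \right)} = -2 + 1 = -1$)
$y{\left(-6,3 \right)} n{\left(11,-5 \right)} = \frac{3}{5} \cdot 3 \left(-1\right) = \frac{9}{5} \left(-1\right) = - \frac{9}{5}$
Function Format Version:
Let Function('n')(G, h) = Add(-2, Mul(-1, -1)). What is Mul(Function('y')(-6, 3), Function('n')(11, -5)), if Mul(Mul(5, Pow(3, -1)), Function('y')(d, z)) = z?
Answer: Rational(-9, 5) ≈ -1.8000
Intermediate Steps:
Function('y')(d, z) = Mul(Rational(3, 5), z)
Function('n')(G, h) = -1 (Function('n')(G, h) = Add(-2, 1) = -1)
Mul(Function('y')(-6, 3), Function('n')(11, -5)) = Mul(Mul(Rational(3, 5), 3), -1) = Mul(Rational(9, 5), -1) = Rational(-9, 5)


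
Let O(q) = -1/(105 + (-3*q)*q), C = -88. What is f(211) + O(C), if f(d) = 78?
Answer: 1803907/23127 ≈ 78.000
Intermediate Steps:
O(q) = -1/(105 - 3*q²)
f(211) + O(C) = 78 + 1/(3*(-35 + (-88)²)) = 78 + 1/(3*(-35 + 7744)) = 78 + (⅓)/7709 = 78 + (⅓)*(1/7709) = 78 + 1/23127 = 1803907/23127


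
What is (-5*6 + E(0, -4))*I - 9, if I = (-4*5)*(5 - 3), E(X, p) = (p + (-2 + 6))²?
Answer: 1191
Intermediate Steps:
E(X, p) = (4 + p)² (E(X, p) = (p + 4)² = (4 + p)²)
I = -40 (I = -20*2 = -40)
(-5*6 + E(0, -4))*I - 9 = (-5*6 + (4 - 4)²)*(-40) - 9 = (-30 + 0²)*(-40) - 9 = (-30 + 0)*(-40) - 9 = -30*(-40) - 9 = 1200 - 9 = 1191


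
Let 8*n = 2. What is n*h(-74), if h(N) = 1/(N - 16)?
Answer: -1/360 ≈ -0.0027778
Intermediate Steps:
n = 1/4 (n = (1/8)*2 = 1/4 ≈ 0.25000)
h(N) = 1/(-16 + N)
n*h(-74) = 1/(4*(-16 - 74)) = (1/4)/(-90) = (1/4)*(-1/90) = -1/360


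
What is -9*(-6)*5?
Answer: 270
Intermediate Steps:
-9*(-6)*5 = 54*5 = 270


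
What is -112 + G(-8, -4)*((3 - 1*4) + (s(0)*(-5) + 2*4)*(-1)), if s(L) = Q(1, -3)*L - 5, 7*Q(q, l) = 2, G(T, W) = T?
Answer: 160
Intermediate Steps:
Q(q, l) = 2/7 (Q(q, l) = (⅐)*2 = 2/7)
s(L) = -5 + 2*L/7 (s(L) = 2*L/7 - 5 = -5 + 2*L/7)
-112 + G(-8, -4)*((3 - 1*4) + (s(0)*(-5) + 2*4)*(-1)) = -112 - 8*((3 - 1*4) + ((-5 + (2/7)*0)*(-5) + 2*4)*(-1)) = -112 - 8*((3 - 4) + ((-5 + 0)*(-5) + 8)*(-1)) = -112 - 8*(-1 + (-5*(-5) + 8)*(-1)) = -112 - 8*(-1 + (25 + 8)*(-1)) = -112 - 8*(-1 + 33*(-1)) = -112 - 8*(-1 - 33) = -112 - 8*(-34) = -112 + 272 = 160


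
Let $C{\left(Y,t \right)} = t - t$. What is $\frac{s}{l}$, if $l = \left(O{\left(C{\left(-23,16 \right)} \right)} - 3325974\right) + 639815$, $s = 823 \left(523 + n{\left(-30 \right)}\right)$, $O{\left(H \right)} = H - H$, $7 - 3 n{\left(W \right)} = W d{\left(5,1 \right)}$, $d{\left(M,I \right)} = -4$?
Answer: $- \frac{171184}{1151211} \approx -0.1487$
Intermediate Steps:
$n{\left(W \right)} = \frac{7}{3} + \frac{4 W}{3}$ ($n{\left(W \right)} = \frac{7}{3} - \frac{W \left(-4\right)}{3} = \frac{7}{3} - \frac{\left(-4\right) W}{3} = \frac{7}{3} + \frac{4 W}{3}$)
$C{\left(Y,t \right)} = 0$
$O{\left(H \right)} = 0$
$s = \frac{1198288}{3}$ ($s = 823 \left(523 + \left(\frac{7}{3} + \frac{4}{3} \left(-30\right)\right)\right) = 823 \left(523 + \left(\frac{7}{3} - 40\right)\right) = 823 \left(523 - \frac{113}{3}\right) = 823 \cdot \frac{1456}{3} = \frac{1198288}{3} \approx 3.9943 \cdot 10^{5}$)
$l = -2686159$ ($l = \left(0 - 3325974\right) + 639815 = -3325974 + 639815 = -2686159$)
$\frac{s}{l} = \frac{1198288}{3 \left(-2686159\right)} = \frac{1198288}{3} \left(- \frac{1}{2686159}\right) = - \frac{171184}{1151211}$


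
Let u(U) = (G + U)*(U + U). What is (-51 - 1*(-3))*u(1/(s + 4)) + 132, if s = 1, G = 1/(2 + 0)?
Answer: 2964/25 ≈ 118.56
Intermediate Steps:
G = ½ (G = 1/2 = ½ ≈ 0.50000)
u(U) = 2*U*(½ + U) (u(U) = (½ + U)*(U + U) = (½ + U)*(2*U) = 2*U*(½ + U))
(-51 - 1*(-3))*u(1/(s + 4)) + 132 = (-51 - 1*(-3))*((1 + 2/(1 + 4))/(1 + 4)) + 132 = (-51 + 3)*((1 + 2/5)/5) + 132 = -48*(1 + 2*(⅕))/5 + 132 = -48*(1 + ⅖)/5 + 132 = -48*7/(5*5) + 132 = -48*7/25 + 132 = -336/25 + 132 = 2964/25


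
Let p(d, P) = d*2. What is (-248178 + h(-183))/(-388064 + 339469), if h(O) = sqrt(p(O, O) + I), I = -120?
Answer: 248178/48595 - 9*I*sqrt(6)/48595 ≈ 5.1071 - 0.00045366*I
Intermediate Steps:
p(d, P) = 2*d
h(O) = sqrt(-120 + 2*O) (h(O) = sqrt(2*O - 120) = sqrt(-120 + 2*O))
(-248178 + h(-183))/(-388064 + 339469) = (-248178 + sqrt(-120 + 2*(-183)))/(-388064 + 339469) = (-248178 + sqrt(-120 - 366))/(-48595) = (-248178 + sqrt(-486))*(-1/48595) = (-248178 + 9*I*sqrt(6))*(-1/48595) = 248178/48595 - 9*I*sqrt(6)/48595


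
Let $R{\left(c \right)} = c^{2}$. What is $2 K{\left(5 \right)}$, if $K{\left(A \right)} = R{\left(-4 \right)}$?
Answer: $32$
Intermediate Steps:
$K{\left(A \right)} = 16$ ($K{\left(A \right)} = \left(-4\right)^{2} = 16$)
$2 K{\left(5 \right)} = 2 \cdot 16 = 32$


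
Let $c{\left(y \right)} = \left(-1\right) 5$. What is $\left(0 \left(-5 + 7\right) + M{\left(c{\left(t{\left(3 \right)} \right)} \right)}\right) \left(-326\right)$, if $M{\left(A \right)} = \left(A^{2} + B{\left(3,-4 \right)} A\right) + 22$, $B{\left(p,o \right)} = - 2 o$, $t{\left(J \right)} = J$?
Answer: $-2282$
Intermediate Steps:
$c{\left(y \right)} = -5$
$M{\left(A \right)} = 22 + A^{2} + 8 A$ ($M{\left(A \right)} = \left(A^{2} + \left(-2\right) \left(-4\right) A\right) + 22 = \left(A^{2} + 8 A\right) + 22 = 22 + A^{2} + 8 A$)
$\left(0 \left(-5 + 7\right) + M{\left(c{\left(t{\left(3 \right)} \right)} \right)}\right) \left(-326\right) = \left(0 \left(-5 + 7\right) + \left(22 + \left(-5\right)^{2} + 8 \left(-5\right)\right)\right) \left(-326\right) = \left(0 \cdot 2 + \left(22 + 25 - 40\right)\right) \left(-326\right) = \left(0 + 7\right) \left(-326\right) = 7 \left(-326\right) = -2282$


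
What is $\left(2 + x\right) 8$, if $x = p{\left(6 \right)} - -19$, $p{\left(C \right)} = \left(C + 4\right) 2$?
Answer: $328$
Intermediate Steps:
$p{\left(C \right)} = 8 + 2 C$ ($p{\left(C \right)} = \left(4 + C\right) 2 = 8 + 2 C$)
$x = 39$ ($x = \left(8 + 2 \cdot 6\right) - -19 = \left(8 + 12\right) + 19 = 20 + 19 = 39$)
$\left(2 + x\right) 8 = \left(2 + 39\right) 8 = 41 \cdot 8 = 328$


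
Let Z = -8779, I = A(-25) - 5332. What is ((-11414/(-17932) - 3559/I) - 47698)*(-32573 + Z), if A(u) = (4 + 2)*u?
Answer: 24236101127051904/12287903 ≈ 1.9724e+9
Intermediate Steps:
A(u) = 6*u
I = -5482 (I = 6*(-25) - 5332 = -150 - 5332 = -5482)
((-11414/(-17932) - 3559/I) - 47698)*(-32573 + Z) = ((-11414/(-17932) - 3559/(-5482)) - 47698)*(-32573 - 8779) = ((-11414*(-1/17932) - 3559*(-1/5482)) - 47698)*(-41352) = ((5707/8966 + 3559/5482) - 47698)*(-41352) = (15798942/12287903 - 47698)*(-41352) = -586092598352/12287903*(-41352) = 24236101127051904/12287903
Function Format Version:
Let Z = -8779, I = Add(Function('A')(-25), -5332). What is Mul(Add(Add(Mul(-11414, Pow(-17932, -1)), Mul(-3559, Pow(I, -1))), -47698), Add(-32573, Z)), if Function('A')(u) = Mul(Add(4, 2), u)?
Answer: Rational(24236101127051904, 12287903) ≈ 1.9724e+9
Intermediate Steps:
Function('A')(u) = Mul(6, u)
I = -5482 (I = Add(Mul(6, -25), -5332) = Add(-150, -5332) = -5482)
Mul(Add(Add(Mul(-11414, Pow(-17932, -1)), Mul(-3559, Pow(I, -1))), -47698), Add(-32573, Z)) = Mul(Add(Add(Mul(-11414, Pow(-17932, -1)), Mul(-3559, Pow(-5482, -1))), -47698), Add(-32573, -8779)) = Mul(Add(Add(Mul(-11414, Rational(-1, 17932)), Mul(-3559, Rational(-1, 5482))), -47698), -41352) = Mul(Add(Add(Rational(5707, 8966), Rational(3559, 5482)), -47698), -41352) = Mul(Add(Rational(15798942, 12287903), -47698), -41352) = Mul(Rational(-586092598352, 12287903), -41352) = Rational(24236101127051904, 12287903)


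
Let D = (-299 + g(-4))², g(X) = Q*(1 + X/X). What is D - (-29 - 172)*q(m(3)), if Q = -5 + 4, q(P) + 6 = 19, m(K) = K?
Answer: 93214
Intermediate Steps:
q(P) = 13 (q(P) = -6 + 19 = 13)
Q = -1
g(X) = -2 (g(X) = -(1 + X/X) = -(1 + 1) = -1*2 = -2)
D = 90601 (D = (-299 - 2)² = (-301)² = 90601)
D - (-29 - 172)*q(m(3)) = 90601 - (-29 - 172)*13 = 90601 - (-201)*13 = 90601 - 1*(-2613) = 90601 + 2613 = 93214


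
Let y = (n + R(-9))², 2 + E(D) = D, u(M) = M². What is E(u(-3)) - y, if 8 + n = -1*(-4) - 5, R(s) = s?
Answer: -317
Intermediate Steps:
n = -9 (n = -8 + (-1*(-4) - 5) = -8 + (4 - 5) = -8 - 1 = -9)
E(D) = -2 + D
y = 324 (y = (-9 - 9)² = (-18)² = 324)
E(u(-3)) - y = (-2 + (-3)²) - 1*324 = (-2 + 9) - 324 = 7 - 324 = -317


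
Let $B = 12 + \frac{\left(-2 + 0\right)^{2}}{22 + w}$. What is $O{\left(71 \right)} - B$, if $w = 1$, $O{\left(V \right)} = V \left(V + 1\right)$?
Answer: $\frac{117296}{23} \approx 5099.8$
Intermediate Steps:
$O{\left(V \right)} = V \left(1 + V\right)$
$B = \frac{280}{23}$ ($B = 12 + \frac{\left(-2 + 0\right)^{2}}{22 + 1} = 12 + \frac{\left(-2\right)^{2}}{23} = 12 + \frac{1}{23} \cdot 4 = 12 + \frac{4}{23} = \frac{280}{23} \approx 12.174$)
$O{\left(71 \right)} - B = 71 \left(1 + 71\right) - \frac{280}{23} = 71 \cdot 72 - \frac{280}{23} = 5112 - \frac{280}{23} = \frac{117296}{23}$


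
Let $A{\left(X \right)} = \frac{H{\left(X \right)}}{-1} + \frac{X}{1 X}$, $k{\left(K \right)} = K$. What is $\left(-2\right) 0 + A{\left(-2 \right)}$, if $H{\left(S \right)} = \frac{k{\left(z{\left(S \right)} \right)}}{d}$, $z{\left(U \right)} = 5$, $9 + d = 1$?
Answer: $\frac{13}{8} \approx 1.625$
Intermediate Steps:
$d = -8$ ($d = -9 + 1 = -8$)
$H{\left(S \right)} = - \frac{5}{8}$ ($H{\left(S \right)} = \frac{5}{-8} = 5 \left(- \frac{1}{8}\right) = - \frac{5}{8}$)
$A{\left(X \right)} = \frac{13}{8}$ ($A{\left(X \right)} = - \frac{5}{8 \left(-1\right)} + \frac{X}{1 X} = \left(- \frac{5}{8}\right) \left(-1\right) + \frac{X}{X} = \frac{5}{8} + 1 = \frac{13}{8}$)
$\left(-2\right) 0 + A{\left(-2 \right)} = \left(-2\right) 0 + \frac{13}{8} = 0 + \frac{13}{8} = \frac{13}{8}$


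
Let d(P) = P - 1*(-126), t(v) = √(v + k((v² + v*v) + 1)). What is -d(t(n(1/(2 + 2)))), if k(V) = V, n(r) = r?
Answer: -126 - √22/4 ≈ -127.17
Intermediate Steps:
t(v) = √(1 + v + 2*v²) (t(v) = √(v + ((v² + v*v) + 1)) = √(v + ((v² + v²) + 1)) = √(v + (2*v² + 1)) = √(v + (1 + 2*v²)) = √(1 + v + 2*v²))
d(P) = 126 + P (d(P) = P + 126 = 126 + P)
-d(t(n(1/(2 + 2)))) = -(126 + √(1 + 1/(2 + 2) + 2*(1/(2 + 2))²)) = -(126 + √(1 + 1/4 + 2*(1/4)²)) = -(126 + √(1 + ¼ + 2*(¼)²)) = -(126 + √(1 + ¼ + 2*(1/16))) = -(126 + √(1 + ¼ + ⅛)) = -(126 + √(11/8)) = -(126 + √22/4) = -126 - √22/4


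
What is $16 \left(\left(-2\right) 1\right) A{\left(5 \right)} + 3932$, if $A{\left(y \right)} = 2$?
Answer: $3868$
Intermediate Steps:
$16 \left(\left(-2\right) 1\right) A{\left(5 \right)} + 3932 = 16 \left(\left(-2\right) 1\right) 2 + 3932 = 16 \left(-2\right) 2 + 3932 = \left(-32\right) 2 + 3932 = -64 + 3932 = 3868$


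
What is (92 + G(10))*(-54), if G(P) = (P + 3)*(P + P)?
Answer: -19008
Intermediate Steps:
G(P) = 2*P*(3 + P) (G(P) = (3 + P)*(2*P) = 2*P*(3 + P))
(92 + G(10))*(-54) = (92 + 2*10*(3 + 10))*(-54) = (92 + 2*10*13)*(-54) = (92 + 260)*(-54) = 352*(-54) = -19008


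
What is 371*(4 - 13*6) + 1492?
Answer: -25962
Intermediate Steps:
371*(4 - 13*6) + 1492 = 371*(4 - 78) + 1492 = 371*(-74) + 1492 = -27454 + 1492 = -25962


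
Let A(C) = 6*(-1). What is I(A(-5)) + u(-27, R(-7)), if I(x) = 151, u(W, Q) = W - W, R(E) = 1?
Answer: 151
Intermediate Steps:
A(C) = -6
u(W, Q) = 0
I(A(-5)) + u(-27, R(-7)) = 151 + 0 = 151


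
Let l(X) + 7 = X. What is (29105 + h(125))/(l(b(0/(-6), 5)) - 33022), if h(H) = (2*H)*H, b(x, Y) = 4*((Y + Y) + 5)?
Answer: -60355/32969 ≈ -1.8307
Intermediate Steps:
b(x, Y) = 20 + 8*Y (b(x, Y) = 4*(2*Y + 5) = 4*(5 + 2*Y) = 20 + 8*Y)
l(X) = -7 + X
h(H) = 2*H**2
(29105 + h(125))/(l(b(0/(-6), 5)) - 33022) = (29105 + 2*125**2)/((-7 + (20 + 8*5)) - 33022) = (29105 + 2*15625)/((-7 + (20 + 40)) - 33022) = (29105 + 31250)/((-7 + 60) - 33022) = 60355/(53 - 33022) = 60355/(-32969) = 60355*(-1/32969) = -60355/32969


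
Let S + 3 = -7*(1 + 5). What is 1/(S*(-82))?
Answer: 1/3690 ≈ 0.00027100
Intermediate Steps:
S = -45 (S = -3 - 7*(1 + 5) = -3 - 7*6 = -3 - 42 = -45)
1/(S*(-82)) = 1/(-45*(-82)) = 1/3690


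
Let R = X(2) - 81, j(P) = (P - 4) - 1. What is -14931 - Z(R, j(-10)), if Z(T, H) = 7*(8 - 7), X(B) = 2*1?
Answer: -14938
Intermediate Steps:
j(P) = -5 + P (j(P) = (-4 + P) - 1 = -5 + P)
X(B) = 2
R = -79 (R = 2 - 81 = -79)
Z(T, H) = 7 (Z(T, H) = 7*1 = 7)
-14931 - Z(R, j(-10)) = -14931 - 1*7 = -14931 - 7 = -14938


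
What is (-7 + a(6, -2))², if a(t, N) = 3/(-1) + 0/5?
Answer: 100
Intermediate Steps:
a(t, N) = -3 (a(t, N) = 3*(-1) + 0*(⅕) = -3 + 0 = -3)
(-7 + a(6, -2))² = (-7 - 3)² = (-10)² = 100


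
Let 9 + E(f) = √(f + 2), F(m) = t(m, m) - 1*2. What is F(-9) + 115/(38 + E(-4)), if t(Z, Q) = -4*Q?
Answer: 31997/843 - 115*I*√2/843 ≈ 37.956 - 0.19292*I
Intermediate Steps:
F(m) = -2 - 4*m (F(m) = -4*m - 1*2 = -4*m - 2 = -2 - 4*m)
E(f) = -9 + √(2 + f) (E(f) = -9 + √(f + 2) = -9 + √(2 + f))
F(-9) + 115/(38 + E(-4)) = (-2 - 4*(-9)) + 115/(38 + (-9 + √(2 - 4))) = (-2 + 36) + 115/(38 + (-9 + √(-2))) = 34 + 115/(38 + (-9 + I*√2)) = 34 + 115/(29 + I*√2)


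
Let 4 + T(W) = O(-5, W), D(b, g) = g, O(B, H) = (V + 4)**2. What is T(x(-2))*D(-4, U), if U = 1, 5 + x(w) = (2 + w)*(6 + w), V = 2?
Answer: 32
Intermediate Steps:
x(w) = -5 + (2 + w)*(6 + w)
O(B, H) = 36 (O(B, H) = (2 + 4)**2 = 6**2 = 36)
T(W) = 32 (T(W) = -4 + 36 = 32)
T(x(-2))*D(-4, U) = 32*1 = 32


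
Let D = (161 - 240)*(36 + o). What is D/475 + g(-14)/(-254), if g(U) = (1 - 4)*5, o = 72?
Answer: -2160003/120650 ≈ -17.903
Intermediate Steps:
g(U) = -15 (g(U) = -3*5 = -15)
D = -8532 (D = (161 - 240)*(36 + 72) = -79*108 = -8532)
D/475 + g(-14)/(-254) = -8532/475 - 15/(-254) = -8532*1/475 - 15*(-1/254) = -8532/475 + 15/254 = -2160003/120650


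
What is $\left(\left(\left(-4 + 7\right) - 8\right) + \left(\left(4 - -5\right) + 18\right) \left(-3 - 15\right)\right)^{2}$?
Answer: $241081$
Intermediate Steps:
$\left(\left(\left(-4 + 7\right) - 8\right) + \left(\left(4 - -5\right) + 18\right) \left(-3 - 15\right)\right)^{2} = \left(\left(3 - 8\right) + \left(\left(4 + 5\right) + 18\right) \left(-18\right)\right)^{2} = \left(-5 + \left(9 + 18\right) \left(-18\right)\right)^{2} = \left(-5 + 27 \left(-18\right)\right)^{2} = \left(-5 - 486\right)^{2} = \left(-491\right)^{2} = 241081$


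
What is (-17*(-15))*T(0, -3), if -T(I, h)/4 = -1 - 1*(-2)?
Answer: -1020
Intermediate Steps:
T(I, h) = -4 (T(I, h) = -4*(-1 - 1*(-2)) = -4*(-1 + 2) = -4*1 = -4)
(-17*(-15))*T(0, -3) = -17*(-15)*(-4) = 255*(-4) = -1020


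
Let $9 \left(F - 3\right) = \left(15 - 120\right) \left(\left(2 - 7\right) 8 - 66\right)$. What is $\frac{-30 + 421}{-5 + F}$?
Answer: $\frac{1173}{3704} \approx 0.31668$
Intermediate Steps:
$F = \frac{3719}{3}$ ($F = 3 + \frac{\left(15 - 120\right) \left(\left(2 - 7\right) 8 - 66\right)}{9} = 3 + \frac{\left(-105\right) \left(\left(-5\right) 8 - 66\right)}{9} = 3 + \frac{\left(-105\right) \left(-40 - 66\right)}{9} = 3 + \frac{\left(-105\right) \left(-106\right)}{9} = 3 + \frac{1}{9} \cdot 11130 = 3 + \frac{3710}{3} = \frac{3719}{3} \approx 1239.7$)
$\frac{-30 + 421}{-5 + F} = \frac{-30 + 421}{-5 + \frac{3719}{3}} = \frac{391}{\frac{3704}{3}} = 391 \cdot \frac{3}{3704} = \frac{1173}{3704}$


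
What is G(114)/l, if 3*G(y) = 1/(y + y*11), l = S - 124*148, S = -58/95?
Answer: -5/376595568 ≈ -1.3277e-8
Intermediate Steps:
S = -58/95 (S = -58*1/95 = -58/95 ≈ -0.61053)
l = -1743498/95 (l = -58/95 - 124*148 = -58/95 - 18352 = -1743498/95 ≈ -18353.)
G(y) = 1/(36*y) (G(y) = 1/(3*(y + y*11)) = 1/(3*(y + 11*y)) = 1/(3*((12*y))) = (1/(12*y))/3 = 1/(36*y))
G(114)/l = ((1/36)/114)/(-1743498/95) = ((1/36)*(1/114))*(-95/1743498) = (1/4104)*(-95/1743498) = -5/376595568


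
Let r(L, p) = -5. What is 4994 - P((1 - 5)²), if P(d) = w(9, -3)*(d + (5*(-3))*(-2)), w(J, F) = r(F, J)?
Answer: 5224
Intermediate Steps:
w(J, F) = -5
P(d) = -150 - 5*d (P(d) = -5*(d + (5*(-3))*(-2)) = -5*(d - 15*(-2)) = -5*(d + 30) = -5*(30 + d) = -150 - 5*d)
4994 - P((1 - 5)²) = 4994 - (-150 - 5*(1 - 5)²) = 4994 - (-150 - 5*(-4)²) = 4994 - (-150 - 5*16) = 4994 - (-150 - 80) = 4994 - 1*(-230) = 4994 + 230 = 5224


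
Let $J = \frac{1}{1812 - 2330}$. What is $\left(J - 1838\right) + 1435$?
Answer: $- \frac{208755}{518} \approx -403.0$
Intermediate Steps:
$J = - \frac{1}{518}$ ($J = \frac{1}{-518} = - \frac{1}{518} \approx -0.0019305$)
$\left(J - 1838\right) + 1435 = \left(- \frac{1}{518} - 1838\right) + 1435 = - \frac{952085}{518} + 1435 = - \frac{208755}{518}$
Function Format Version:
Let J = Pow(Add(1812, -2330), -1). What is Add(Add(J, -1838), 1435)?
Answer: Rational(-208755, 518) ≈ -403.00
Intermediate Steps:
J = Rational(-1, 518) (J = Pow(-518, -1) = Rational(-1, 518) ≈ -0.0019305)
Add(Add(J, -1838), 1435) = Add(Add(Rational(-1, 518), -1838), 1435) = Add(Rational(-952085, 518), 1435) = Rational(-208755, 518)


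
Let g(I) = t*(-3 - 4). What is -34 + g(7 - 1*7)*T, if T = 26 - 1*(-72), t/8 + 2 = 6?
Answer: -21986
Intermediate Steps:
t = 32 (t = -16 + 8*6 = -16 + 48 = 32)
g(I) = -224 (g(I) = 32*(-3 - 4) = 32*(-7) = -224)
T = 98 (T = 26 + 72 = 98)
-34 + g(7 - 1*7)*T = -34 - 224*98 = -34 - 21952 = -21986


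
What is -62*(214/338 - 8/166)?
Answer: -508710/14027 ≈ -36.266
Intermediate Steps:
-62*(214/338 - 8/166) = -62*(214*(1/338) - 8*1/166) = -62*(107/169 - 4/83) = -62*8205/14027 = -508710/14027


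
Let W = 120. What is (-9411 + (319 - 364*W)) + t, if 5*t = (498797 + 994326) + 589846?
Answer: 1819109/5 ≈ 3.6382e+5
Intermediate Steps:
t = 2082969/5 (t = ((498797 + 994326) + 589846)/5 = (1493123 + 589846)/5 = (1/5)*2082969 = 2082969/5 ≈ 4.1659e+5)
(-9411 + (319 - 364*W)) + t = (-9411 + (319 - 364*120)) + 2082969/5 = (-9411 + (319 - 43680)) + 2082969/5 = (-9411 - 43361) + 2082969/5 = -52772 + 2082969/5 = 1819109/5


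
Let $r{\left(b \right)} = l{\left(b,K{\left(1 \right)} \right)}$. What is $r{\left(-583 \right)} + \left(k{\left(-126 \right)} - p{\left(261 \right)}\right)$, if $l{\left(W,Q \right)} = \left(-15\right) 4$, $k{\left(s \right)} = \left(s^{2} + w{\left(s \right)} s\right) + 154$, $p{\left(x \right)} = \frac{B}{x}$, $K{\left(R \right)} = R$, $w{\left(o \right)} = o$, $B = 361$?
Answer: $\frac{8311445}{261} \approx 31845.0$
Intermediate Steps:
$p{\left(x \right)} = \frac{361}{x}$
$k{\left(s \right)} = 154 + 2 s^{2}$ ($k{\left(s \right)} = \left(s^{2} + s s\right) + 154 = \left(s^{2} + s^{2}\right) + 154 = 2 s^{2} + 154 = 154 + 2 s^{2}$)
$l{\left(W,Q \right)} = -60$
$r{\left(b \right)} = -60$
$r{\left(-583 \right)} + \left(k{\left(-126 \right)} - p{\left(261 \right)}\right) = -60 - \left(-154 - 31752 + \frac{361}{261}\right) = -60 + \left(\left(154 + 2 \cdot 15876\right) - 361 \cdot \frac{1}{261}\right) = -60 + \left(\left(154 + 31752\right) - \frac{361}{261}\right) = -60 + \left(31906 - \frac{361}{261}\right) = -60 + \frac{8327105}{261} = \frac{8311445}{261}$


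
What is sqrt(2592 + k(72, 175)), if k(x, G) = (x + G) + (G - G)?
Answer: sqrt(2839) ≈ 53.282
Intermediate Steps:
k(x, G) = G + x (k(x, G) = (G + x) + 0 = G + x)
sqrt(2592 + k(72, 175)) = sqrt(2592 + (175 + 72)) = sqrt(2592 + 247) = sqrt(2839)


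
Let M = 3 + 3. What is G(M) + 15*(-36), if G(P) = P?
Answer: -534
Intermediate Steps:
M = 6
G(M) + 15*(-36) = 6 + 15*(-36) = 6 - 540 = -534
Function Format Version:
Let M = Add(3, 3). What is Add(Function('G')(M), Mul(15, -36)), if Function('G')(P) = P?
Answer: -534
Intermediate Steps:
M = 6
Add(Function('G')(M), Mul(15, -36)) = Add(6, Mul(15, -36)) = Add(6, -540) = -534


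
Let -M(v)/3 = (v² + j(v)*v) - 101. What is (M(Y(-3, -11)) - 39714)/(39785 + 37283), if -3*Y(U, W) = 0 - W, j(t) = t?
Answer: -118475/231204 ≈ -0.51243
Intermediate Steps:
Y(U, W) = W/3 (Y(U, W) = -(0 - W)/3 = -(-1)*W/3 = W/3)
M(v) = 303 - 6*v² (M(v) = -3*((v² + v*v) - 101) = -3*((v² + v²) - 101) = -3*(2*v² - 101) = -3*(-101 + 2*v²) = 303 - 6*v²)
(M(Y(-3, -11)) - 39714)/(39785 + 37283) = ((303 - 6*((⅓)*(-11))²) - 39714)/(39785 + 37283) = ((303 - 6*(-11/3)²) - 39714)/77068 = ((303 - 6*121/9) - 39714)*(1/77068) = ((303 - 242/3) - 39714)*(1/77068) = (667/3 - 39714)*(1/77068) = -118475/3*1/77068 = -118475/231204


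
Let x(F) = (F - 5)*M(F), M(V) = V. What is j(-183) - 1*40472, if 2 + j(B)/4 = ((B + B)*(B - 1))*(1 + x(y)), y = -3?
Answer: 6693920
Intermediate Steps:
x(F) = F*(-5 + F) (x(F) = (F - 5)*F = (-5 + F)*F = F*(-5 + F))
j(B) = -8 + 200*B*(-1 + B) (j(B) = -8 + 4*(((B + B)*(B - 1))*(1 - 3*(-5 - 3))) = -8 + 4*(((2*B)*(-1 + B))*(1 - 3*(-8))) = -8 + 4*((2*B*(-1 + B))*(1 + 24)) = -8 + 4*((2*B*(-1 + B))*25) = -8 + 4*(50*B*(-1 + B)) = -8 + 200*B*(-1 + B))
j(-183) - 1*40472 = (-8 - 200*(-183) + 200*(-183)²) - 1*40472 = (-8 + 36600 + 200*33489) - 40472 = (-8 + 36600 + 6697800) - 40472 = 6734392 - 40472 = 6693920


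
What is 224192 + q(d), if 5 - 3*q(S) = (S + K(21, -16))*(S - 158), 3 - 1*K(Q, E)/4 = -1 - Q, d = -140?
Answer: 660661/3 ≈ 2.2022e+5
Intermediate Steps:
K(Q, E) = 16 + 4*Q (K(Q, E) = 12 - 4*(-1 - Q) = 12 + (4 + 4*Q) = 16 + 4*Q)
q(S) = 5/3 - (-158 + S)*(100 + S)/3 (q(S) = 5/3 - (S + (16 + 4*21))*(S - 158)/3 = 5/3 - (S + (16 + 84))*(-158 + S)/3 = 5/3 - (S + 100)*(-158 + S)/3 = 5/3 - (100 + S)*(-158 + S)/3 = 5/3 - (-158 + S)*(100 + S)/3)
224192 + q(d) = 224192 + (15805/3 - 1/3*(-140)**2 + (58/3)*(-140)) = 224192 + (15805/3 - 1/3*19600 - 8120/3) = 224192 + (15805/3 - 19600/3 - 8120/3) = 224192 - 11915/3 = 660661/3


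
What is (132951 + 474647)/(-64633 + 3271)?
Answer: -303799/30681 ≈ -9.9019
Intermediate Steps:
(132951 + 474647)/(-64633 + 3271) = 607598/(-61362) = 607598*(-1/61362) = -303799/30681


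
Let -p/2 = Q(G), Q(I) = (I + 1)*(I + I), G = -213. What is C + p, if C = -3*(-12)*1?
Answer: -180588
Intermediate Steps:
Q(I) = 2*I*(1 + I) (Q(I) = (1 + I)*(2*I) = 2*I*(1 + I))
p = -180624 (p = -4*(-213)*(1 - 213) = -4*(-213)*(-212) = -2*90312 = -180624)
C = 36 (C = 36*1 = 36)
C + p = 36 - 180624 = -180588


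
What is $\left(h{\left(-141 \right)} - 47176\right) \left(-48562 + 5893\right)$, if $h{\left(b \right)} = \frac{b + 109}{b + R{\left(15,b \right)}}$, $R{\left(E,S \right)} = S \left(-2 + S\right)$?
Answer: $\frac{6717223534296}{3337} \approx 2.013 \cdot 10^{9}$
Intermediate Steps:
$h{\left(b \right)} = \frac{109 + b}{b + b \left(-2 + b\right)}$ ($h{\left(b \right)} = \frac{b + 109}{b + b \left(-2 + b\right)} = \frac{109 + b}{b + b \left(-2 + b\right)}$)
$\left(h{\left(-141 \right)} - 47176\right) \left(-48562 + 5893\right) = \left(\frac{109 - 141}{\left(-141\right) \left(-1 - 141\right)} - 47176\right) \left(-48562 + 5893\right) = \left(\left(- \frac{1}{141}\right) \frac{1}{-142} \left(-32\right) - 47176\right) \left(-42669\right) = \left(\left(- \frac{1}{141}\right) \left(- \frac{1}{142}\right) \left(-32\right) - 47176\right) \left(-42669\right) = \left(- \frac{16}{10011} - 47176\right) \left(-42669\right) = \left(- \frac{472278952}{10011}\right) \left(-42669\right) = \frac{6717223534296}{3337}$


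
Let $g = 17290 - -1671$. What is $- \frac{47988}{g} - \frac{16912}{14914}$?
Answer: $- \frac{518180732}{141392177} \approx -3.6648$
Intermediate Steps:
$g = 18961$ ($g = 17290 + 1671 = 18961$)
$- \frac{47988}{g} - \frac{16912}{14914} = - \frac{47988}{18961} - \frac{16912}{14914} = \left(-47988\right) \frac{1}{18961} - \frac{8456}{7457} = - \frac{47988}{18961} - \frac{8456}{7457} = - \frac{518180732}{141392177}$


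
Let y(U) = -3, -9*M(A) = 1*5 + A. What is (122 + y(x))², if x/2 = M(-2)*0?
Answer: 14161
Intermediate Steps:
M(A) = -5/9 - A/9 (M(A) = -(1*5 + A)/9 = -(5 + A)/9 = -5/9 - A/9)
x = 0 (x = 2*((-5/9 - ⅑*(-2))*0) = 2*((-5/9 + 2/9)*0) = 2*(-⅓*0) = 2*0 = 0)
(122 + y(x))² = (122 - 3)² = 119² = 14161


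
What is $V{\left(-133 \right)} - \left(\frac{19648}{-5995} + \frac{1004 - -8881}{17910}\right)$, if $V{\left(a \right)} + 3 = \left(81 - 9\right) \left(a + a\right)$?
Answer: $- \frac{137092555643}{7158030} \approx -19152.0$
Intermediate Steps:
$V{\left(a \right)} = -3 + 144 a$ ($V{\left(a \right)} = -3 + \left(81 - 9\right) \left(a + a\right) = -3 + 72 \cdot 2 a = -3 + 144 a$)
$V{\left(-133 \right)} - \left(\frac{19648}{-5995} + \frac{1004 - -8881}{17910}\right) = \left(-3 + 144 \left(-133\right)\right) - \left(\frac{19648}{-5995} + \frac{1004 - -8881}{17910}\right) = \left(-3 - 19152\right) - \left(19648 \left(- \frac{1}{5995}\right) + \left(1004 + 8881\right) \frac{1}{17910}\right) = -19155 - \left(- \frac{19648}{5995} + 9885 \cdot \frac{1}{17910}\right) = -19155 - \left(- \frac{19648}{5995} + \frac{659}{1194}\right) = -19155 - - \frac{19509007}{7158030} = -19155 + \frac{19509007}{7158030} = - \frac{137092555643}{7158030}$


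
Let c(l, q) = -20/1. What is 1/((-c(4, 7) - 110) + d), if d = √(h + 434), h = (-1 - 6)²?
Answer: -30/2539 - √483/7617 ≈ -0.014701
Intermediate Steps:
c(l, q) = -20 (c(l, q) = -20*1 = -20)
h = 49 (h = (-7)² = 49)
d = √483 (d = √(49 + 434) = √483 ≈ 21.977)
1/((-c(4, 7) - 110) + d) = 1/((-1*(-20) - 110) + √483) = 1/((20 - 110) + √483) = 1/(-90 + √483)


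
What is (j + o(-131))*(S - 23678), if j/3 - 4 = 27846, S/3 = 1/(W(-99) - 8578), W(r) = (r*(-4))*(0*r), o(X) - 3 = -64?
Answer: -16957441355743/8578 ≈ -1.9769e+9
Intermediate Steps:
o(X) = -61 (o(X) = 3 - 64 = -61)
W(r) = 0 (W(r) = -4*r*0 = 0)
S = -3/8578 (S = 3/(0 - 8578) = 3/(-8578) = 3*(-1/8578) = -3/8578 ≈ -0.00034973)
j = 83550 (j = 12 + 3*27846 = 12 + 83538 = 83550)
(j + o(-131))*(S - 23678) = (83550 - 61)*(-3/8578 - 23678) = 83489*(-203109887/8578) = -16957441355743/8578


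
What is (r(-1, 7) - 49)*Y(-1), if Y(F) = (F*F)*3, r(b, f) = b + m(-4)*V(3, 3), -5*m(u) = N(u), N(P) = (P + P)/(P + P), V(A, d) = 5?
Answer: -153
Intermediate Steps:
N(P) = 1 (N(P) = (2*P)/((2*P)) = (2*P)*(1/(2*P)) = 1)
m(u) = -⅕ (m(u) = -⅕*1 = -⅕)
r(b, f) = -1 + b (r(b, f) = b - ⅕*5 = b - 1 = -1 + b)
Y(F) = 3*F² (Y(F) = F²*3 = 3*F²)
(r(-1, 7) - 49)*Y(-1) = ((-1 - 1) - 49)*(3*(-1)²) = (-2 - 49)*(3*1) = -51*3 = -153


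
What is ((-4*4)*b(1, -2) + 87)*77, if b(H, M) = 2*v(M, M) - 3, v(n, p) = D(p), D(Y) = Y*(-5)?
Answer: -14245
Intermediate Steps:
D(Y) = -5*Y
v(n, p) = -5*p
b(H, M) = -3 - 10*M (b(H, M) = 2*(-5*M) - 3 = -10*M - 3 = -3 - 10*M)
((-4*4)*b(1, -2) + 87)*77 = ((-4*4)*(-3 - 10*(-2)) + 87)*77 = (-16*(-3 + 20) + 87)*77 = (-16*17 + 87)*77 = (-272 + 87)*77 = -185*77 = -14245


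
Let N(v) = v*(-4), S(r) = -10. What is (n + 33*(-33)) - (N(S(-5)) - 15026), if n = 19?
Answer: 13916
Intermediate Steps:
N(v) = -4*v
(n + 33*(-33)) - (N(S(-5)) - 15026) = (19 + 33*(-33)) - (-4*(-10) - 15026) = (19 - 1089) - (40 - 15026) = -1070 - 1*(-14986) = -1070 + 14986 = 13916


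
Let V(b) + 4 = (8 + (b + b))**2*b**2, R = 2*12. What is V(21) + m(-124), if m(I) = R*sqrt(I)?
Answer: 1102496 + 48*I*sqrt(31) ≈ 1.1025e+6 + 267.25*I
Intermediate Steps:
R = 24
m(I) = 24*sqrt(I)
V(b) = -4 + b**2*(8 + 2*b)**2 (V(b) = -4 + (8 + (b + b))**2*b**2 = -4 + (8 + 2*b)**2*b**2 = -4 + b**2*(8 + 2*b)**2)
V(21) + m(-124) = (-4 + 4*21**2*(4 + 21)**2) + 24*sqrt(-124) = (-4 + 4*441*25**2) + 24*(2*I*sqrt(31)) = (-4 + 4*441*625) + 48*I*sqrt(31) = (-4 + 1102500) + 48*I*sqrt(31) = 1102496 + 48*I*sqrt(31)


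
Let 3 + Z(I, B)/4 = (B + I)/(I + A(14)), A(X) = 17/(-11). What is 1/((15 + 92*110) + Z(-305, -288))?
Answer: 843/8540212 ≈ 9.8709e-5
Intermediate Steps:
A(X) = -17/11 (A(X) = 17*(-1/11) = -17/11)
Z(I, B) = -12 + 4*(B + I)/(-17/11 + I) (Z(I, B) = -12 + 4*((B + I)/(I - 17/11)) = -12 + 4*((B + I)/(-17/11 + I)) = -12 + 4*(B + I)/(-17/11 + I))
1/((15 + 92*110) + Z(-305, -288)) = 1/((15 + 92*110) + 4*(51 - 22*(-305) + 11*(-288))/(-17 + 11*(-305))) = 1/((15 + 10120) + 4*(51 + 6710 - 3168)/(-17 - 3355)) = 1/(10135 + 4*3593/(-3372)) = 1/(10135 + 4*(-1/3372)*3593) = 1/(10135 - 3593/843) = 1/(8540212/843) = 843/8540212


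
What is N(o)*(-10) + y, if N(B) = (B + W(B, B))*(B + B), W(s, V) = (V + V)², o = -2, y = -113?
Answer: 447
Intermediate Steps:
W(s, V) = 4*V² (W(s, V) = (2*V)² = 4*V²)
N(B) = 2*B*(B + 4*B²) (N(B) = (B + 4*B²)*(B + B) = (B + 4*B²)*(2*B) = 2*B*(B + 4*B²))
N(o)*(-10) + y = ((-2)²*(2 + 8*(-2)))*(-10) - 113 = (4*(2 - 16))*(-10) - 113 = (4*(-14))*(-10) - 113 = -56*(-10) - 113 = 560 - 113 = 447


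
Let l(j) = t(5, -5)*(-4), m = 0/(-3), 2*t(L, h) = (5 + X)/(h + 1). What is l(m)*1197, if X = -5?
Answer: 0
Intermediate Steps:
t(L, h) = 0 (t(L, h) = ((5 - 5)/(h + 1))/2 = (0/(1 + h))/2 = (1/2)*0 = 0)
m = 0 (m = 0*(-1/3) = 0)
l(j) = 0 (l(j) = 0*(-4) = 0)
l(m)*1197 = 0*1197 = 0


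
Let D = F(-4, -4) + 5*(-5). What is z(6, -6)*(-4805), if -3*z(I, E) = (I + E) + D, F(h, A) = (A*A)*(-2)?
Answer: -91295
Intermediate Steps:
F(h, A) = -2*A² (F(h, A) = A²*(-2) = -2*A²)
D = -57 (D = -2*(-4)² + 5*(-5) = -2*16 - 25 = -32 - 25 = -57)
z(I, E) = 19 - E/3 - I/3 (z(I, E) = -((I + E) - 57)/3 = -((E + I) - 57)/3 = -(-57 + E + I)/3 = 19 - E/3 - I/3)
z(6, -6)*(-4805) = (19 - ⅓*(-6) - ⅓*6)*(-4805) = (19 + 2 - 2)*(-4805) = 19*(-4805) = -91295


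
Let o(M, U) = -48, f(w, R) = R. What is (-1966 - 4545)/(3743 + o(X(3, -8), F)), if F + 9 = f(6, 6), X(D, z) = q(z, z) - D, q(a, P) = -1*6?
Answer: -6511/3695 ≈ -1.7621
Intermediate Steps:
q(a, P) = -6
X(D, z) = -6 - D
F = -3 (F = -9 + 6 = -3)
(-1966 - 4545)/(3743 + o(X(3, -8), F)) = (-1966 - 4545)/(3743 - 48) = -6511/3695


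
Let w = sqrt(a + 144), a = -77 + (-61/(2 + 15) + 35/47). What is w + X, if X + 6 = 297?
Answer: 291 + sqrt(40957539)/799 ≈ 299.01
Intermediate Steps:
X = 291 (X = -6 + 297 = 291)
a = -63795/799 (a = -77 + (-61/17 + 35*(1/47)) = -77 + (-61*1/17 + 35/47) = -77 + (-61/17 + 35/47) = -77 - 2272/799 = -63795/799 ≈ -79.844)
w = sqrt(40957539)/799 (w = sqrt(-63795/799 + 144) = sqrt(51261/799) = sqrt(40957539)/799 ≈ 8.0098)
w + X = sqrt(40957539)/799 + 291 = 291 + sqrt(40957539)/799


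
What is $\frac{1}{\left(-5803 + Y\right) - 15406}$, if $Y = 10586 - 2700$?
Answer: $- \frac{1}{13323} \approx -7.5058 \cdot 10^{-5}$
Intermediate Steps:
$Y = 7886$
$\frac{1}{\left(-5803 + Y\right) - 15406} = \frac{1}{\left(-5803 + 7886\right) - 15406} = \frac{1}{2083 - 15406} = \frac{1}{-13323} = - \frac{1}{13323}$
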